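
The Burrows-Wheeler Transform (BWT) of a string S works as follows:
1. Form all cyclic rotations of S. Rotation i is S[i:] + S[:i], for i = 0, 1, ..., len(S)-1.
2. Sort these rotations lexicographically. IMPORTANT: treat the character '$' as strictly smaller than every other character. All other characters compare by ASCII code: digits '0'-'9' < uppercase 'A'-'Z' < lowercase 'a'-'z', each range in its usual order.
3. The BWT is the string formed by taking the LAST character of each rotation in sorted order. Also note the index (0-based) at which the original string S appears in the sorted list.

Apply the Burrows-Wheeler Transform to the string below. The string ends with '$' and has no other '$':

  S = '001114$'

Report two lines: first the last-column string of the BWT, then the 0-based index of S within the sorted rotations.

Answer: 4$00111
1

Derivation:
All 7 rotations (rotation i = S[i:]+S[:i]):
  rot[0] = 001114$
  rot[1] = 01114$0
  rot[2] = 1114$00
  rot[3] = 114$001
  rot[4] = 14$0011
  rot[5] = 4$00111
  rot[6] = $001114
Sorted (with $ < everything):
  sorted[0] = $001114  (last char: '4')
  sorted[1] = 001114$  (last char: '$')
  sorted[2] = 01114$0  (last char: '0')
  sorted[3] = 1114$00  (last char: '0')
  sorted[4] = 114$001  (last char: '1')
  sorted[5] = 14$0011  (last char: '1')
  sorted[6] = 4$00111  (last char: '1')
Last column: 4$00111
Original string S is at sorted index 1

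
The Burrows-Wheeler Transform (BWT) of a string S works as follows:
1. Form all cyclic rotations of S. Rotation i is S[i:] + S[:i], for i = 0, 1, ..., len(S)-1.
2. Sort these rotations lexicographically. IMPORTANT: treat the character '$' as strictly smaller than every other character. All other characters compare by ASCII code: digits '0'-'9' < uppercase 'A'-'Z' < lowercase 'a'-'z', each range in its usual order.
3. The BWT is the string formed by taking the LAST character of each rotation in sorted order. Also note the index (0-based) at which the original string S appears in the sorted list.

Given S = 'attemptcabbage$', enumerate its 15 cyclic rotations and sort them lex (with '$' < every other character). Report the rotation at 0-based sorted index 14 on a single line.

Answer: ttemptcabbage$a

Derivation:
All 15 rotations (rotation i = S[i:]+S[:i]):
  rot[0] = attemptcabbage$
  rot[1] = ttemptcabbage$a
  rot[2] = temptcabbage$at
  rot[3] = emptcabbage$att
  rot[4] = mptcabbage$atte
  rot[5] = ptcabbage$attem
  rot[6] = tcabbage$attemp
  rot[7] = cabbage$attempt
  rot[8] = abbage$attemptc
  rot[9] = bbage$attemptca
  rot[10] = bage$attemptcab
  rot[11] = age$attemptcabb
  rot[12] = ge$attemptcabba
  rot[13] = e$attemptcabbag
  rot[14] = $attemptcabbage
Sorted (with $ < everything):
  sorted[0] = $attemptcabbage
  sorted[1] = abbage$attemptc
  sorted[2] = age$attemptcabb
  sorted[3] = attemptcabbage$
  sorted[4] = bage$attemptcab
  sorted[5] = bbage$attemptca
  sorted[6] = cabbage$attempt
  sorted[7] = e$attemptcabbag
  sorted[8] = emptcabbage$att
  sorted[9] = ge$attemptcabba
  sorted[10] = mptcabbage$atte
  sorted[11] = ptcabbage$attem
  sorted[12] = tcabbage$attemp
  sorted[13] = temptcabbage$at
  sorted[14] = ttemptcabbage$a
sorted[14] = ttemptcabbage$a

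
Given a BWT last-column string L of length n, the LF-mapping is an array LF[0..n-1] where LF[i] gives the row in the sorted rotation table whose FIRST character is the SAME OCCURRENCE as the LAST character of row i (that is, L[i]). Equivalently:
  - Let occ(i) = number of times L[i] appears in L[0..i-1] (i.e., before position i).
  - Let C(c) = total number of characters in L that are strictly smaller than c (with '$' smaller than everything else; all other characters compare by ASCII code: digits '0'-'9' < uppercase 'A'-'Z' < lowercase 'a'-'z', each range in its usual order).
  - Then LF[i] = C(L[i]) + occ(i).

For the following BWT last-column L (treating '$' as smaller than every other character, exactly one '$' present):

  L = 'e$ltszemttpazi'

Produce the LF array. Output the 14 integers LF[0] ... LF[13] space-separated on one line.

Char counts: '$':1, 'a':1, 'e':2, 'i':1, 'l':1, 'm':1, 'p':1, 's':1, 't':3, 'z':2
C (first-col start): C('$')=0, C('a')=1, C('e')=2, C('i')=4, C('l')=5, C('m')=6, C('p')=7, C('s')=8, C('t')=9, C('z')=12
L[0]='e': occ=0, LF[0]=C('e')+0=2+0=2
L[1]='$': occ=0, LF[1]=C('$')+0=0+0=0
L[2]='l': occ=0, LF[2]=C('l')+0=5+0=5
L[3]='t': occ=0, LF[3]=C('t')+0=9+0=9
L[4]='s': occ=0, LF[4]=C('s')+0=8+0=8
L[5]='z': occ=0, LF[5]=C('z')+0=12+0=12
L[6]='e': occ=1, LF[6]=C('e')+1=2+1=3
L[7]='m': occ=0, LF[7]=C('m')+0=6+0=6
L[8]='t': occ=1, LF[8]=C('t')+1=9+1=10
L[9]='t': occ=2, LF[9]=C('t')+2=9+2=11
L[10]='p': occ=0, LF[10]=C('p')+0=7+0=7
L[11]='a': occ=0, LF[11]=C('a')+0=1+0=1
L[12]='z': occ=1, LF[12]=C('z')+1=12+1=13
L[13]='i': occ=0, LF[13]=C('i')+0=4+0=4

Answer: 2 0 5 9 8 12 3 6 10 11 7 1 13 4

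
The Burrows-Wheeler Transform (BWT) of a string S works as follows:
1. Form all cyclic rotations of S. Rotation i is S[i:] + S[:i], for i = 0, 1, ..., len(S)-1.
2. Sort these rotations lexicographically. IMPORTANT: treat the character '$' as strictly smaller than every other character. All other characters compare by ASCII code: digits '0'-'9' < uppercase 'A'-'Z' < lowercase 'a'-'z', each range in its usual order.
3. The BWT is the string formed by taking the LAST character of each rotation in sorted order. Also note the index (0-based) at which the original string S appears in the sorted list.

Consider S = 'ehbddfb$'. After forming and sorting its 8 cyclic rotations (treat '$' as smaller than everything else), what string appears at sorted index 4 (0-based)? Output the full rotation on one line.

All 8 rotations (rotation i = S[i:]+S[:i]):
  rot[0] = ehbddfb$
  rot[1] = hbddfb$e
  rot[2] = bddfb$eh
  rot[3] = ddfb$ehb
  rot[4] = dfb$ehbd
  rot[5] = fb$ehbdd
  rot[6] = b$ehbddf
  rot[7] = $ehbddfb
Sorted (with $ < everything):
  sorted[0] = $ehbddfb
  sorted[1] = b$ehbddf
  sorted[2] = bddfb$eh
  sorted[3] = ddfb$ehb
  sorted[4] = dfb$ehbd
  sorted[5] = ehbddfb$
  sorted[6] = fb$ehbdd
  sorted[7] = hbddfb$e
sorted[4] = dfb$ehbd

Answer: dfb$ehbd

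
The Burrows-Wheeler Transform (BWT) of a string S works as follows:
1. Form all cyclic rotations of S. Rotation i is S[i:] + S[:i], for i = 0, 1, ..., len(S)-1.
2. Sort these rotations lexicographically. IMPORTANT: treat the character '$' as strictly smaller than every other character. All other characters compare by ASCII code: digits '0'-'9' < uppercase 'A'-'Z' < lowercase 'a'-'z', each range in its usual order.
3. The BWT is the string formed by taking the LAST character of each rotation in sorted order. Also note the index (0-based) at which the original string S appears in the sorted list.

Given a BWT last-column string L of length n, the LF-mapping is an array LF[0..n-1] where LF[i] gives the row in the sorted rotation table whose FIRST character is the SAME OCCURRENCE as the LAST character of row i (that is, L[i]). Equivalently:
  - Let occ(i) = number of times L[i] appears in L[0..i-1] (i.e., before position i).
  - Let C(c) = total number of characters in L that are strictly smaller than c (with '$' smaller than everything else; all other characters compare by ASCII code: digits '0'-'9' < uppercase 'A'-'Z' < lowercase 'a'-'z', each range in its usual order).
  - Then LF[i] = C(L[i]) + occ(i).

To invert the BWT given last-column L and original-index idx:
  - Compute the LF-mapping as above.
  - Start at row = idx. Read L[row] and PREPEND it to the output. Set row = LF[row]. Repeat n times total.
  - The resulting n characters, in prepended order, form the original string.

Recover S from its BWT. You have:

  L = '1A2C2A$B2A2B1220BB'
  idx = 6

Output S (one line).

Answer: 22B2A0BBC1A2BA221$

Derivation:
LF mapping: 2 10 4 17 5 11 0 13 6 12 7 14 3 8 9 1 15 16
Walk LF starting at row 6, prepending L[row]:
  step 1: row=6, L[6]='$', prepend. Next row=LF[6]=0
  step 2: row=0, L[0]='1', prepend. Next row=LF[0]=2
  step 3: row=2, L[2]='2', prepend. Next row=LF[2]=4
  step 4: row=4, L[4]='2', prepend. Next row=LF[4]=5
  step 5: row=5, L[5]='A', prepend. Next row=LF[5]=11
  step 6: row=11, L[11]='B', prepend. Next row=LF[11]=14
  step 7: row=14, L[14]='2', prepend. Next row=LF[14]=9
  step 8: row=9, L[9]='A', prepend. Next row=LF[9]=12
  step 9: row=12, L[12]='1', prepend. Next row=LF[12]=3
  step 10: row=3, L[3]='C', prepend. Next row=LF[3]=17
  step 11: row=17, L[17]='B', prepend. Next row=LF[17]=16
  step 12: row=16, L[16]='B', prepend. Next row=LF[16]=15
  step 13: row=15, L[15]='0', prepend. Next row=LF[15]=1
  step 14: row=1, L[1]='A', prepend. Next row=LF[1]=10
  step 15: row=10, L[10]='2', prepend. Next row=LF[10]=7
  step 16: row=7, L[7]='B', prepend. Next row=LF[7]=13
  step 17: row=13, L[13]='2', prepend. Next row=LF[13]=8
  step 18: row=8, L[8]='2', prepend. Next row=LF[8]=6
Reversed output: 22B2A0BBC1A2BA221$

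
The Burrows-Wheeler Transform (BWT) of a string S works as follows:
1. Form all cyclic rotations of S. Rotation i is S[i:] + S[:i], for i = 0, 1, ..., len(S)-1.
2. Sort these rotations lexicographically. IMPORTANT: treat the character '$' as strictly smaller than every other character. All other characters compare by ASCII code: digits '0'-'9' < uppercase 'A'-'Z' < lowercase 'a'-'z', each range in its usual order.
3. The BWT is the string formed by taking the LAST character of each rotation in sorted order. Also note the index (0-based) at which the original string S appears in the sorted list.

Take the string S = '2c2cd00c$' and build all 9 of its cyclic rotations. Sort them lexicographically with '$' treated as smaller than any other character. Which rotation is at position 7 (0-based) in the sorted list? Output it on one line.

All 9 rotations (rotation i = S[i:]+S[:i]):
  rot[0] = 2c2cd00c$
  rot[1] = c2cd00c$2
  rot[2] = 2cd00c$2c
  rot[3] = cd00c$2c2
  rot[4] = d00c$2c2c
  rot[5] = 00c$2c2cd
  rot[6] = 0c$2c2cd0
  rot[7] = c$2c2cd00
  rot[8] = $2c2cd00c
Sorted (with $ < everything):
  sorted[0] = $2c2cd00c
  sorted[1] = 00c$2c2cd
  sorted[2] = 0c$2c2cd0
  sorted[3] = 2c2cd00c$
  sorted[4] = 2cd00c$2c
  sorted[5] = c$2c2cd00
  sorted[6] = c2cd00c$2
  sorted[7] = cd00c$2c2
  sorted[8] = d00c$2c2c
sorted[7] = cd00c$2c2

Answer: cd00c$2c2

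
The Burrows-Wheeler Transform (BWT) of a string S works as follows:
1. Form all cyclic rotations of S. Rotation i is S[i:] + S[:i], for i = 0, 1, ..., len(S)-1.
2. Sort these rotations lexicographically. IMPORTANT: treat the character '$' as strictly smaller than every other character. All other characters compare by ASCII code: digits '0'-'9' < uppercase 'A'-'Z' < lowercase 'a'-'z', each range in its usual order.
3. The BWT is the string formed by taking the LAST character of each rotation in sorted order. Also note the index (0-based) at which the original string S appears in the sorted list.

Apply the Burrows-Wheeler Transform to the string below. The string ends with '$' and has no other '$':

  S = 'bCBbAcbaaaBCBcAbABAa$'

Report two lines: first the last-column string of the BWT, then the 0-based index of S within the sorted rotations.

All 21 rotations (rotation i = S[i:]+S[:i]):
  rot[0] = bCBbAcbaaaBCBcAbABAa$
  rot[1] = CBbAcbaaaBCBcAbABAa$b
  rot[2] = BbAcbaaaBCBcAbABAa$bC
  rot[3] = bAcbaaaBCBcAbABAa$bCB
  rot[4] = AcbaaaBCBcAbABAa$bCBb
  rot[5] = cbaaaBCBcAbABAa$bCBbA
  rot[6] = baaaBCBcAbABAa$bCBbAc
  rot[7] = aaaBCBcAbABAa$bCBbAcb
  rot[8] = aaBCBcAbABAa$bCBbAcba
  rot[9] = aBCBcAbABAa$bCBbAcbaa
  rot[10] = BCBcAbABAa$bCBbAcbaaa
  rot[11] = CBcAbABAa$bCBbAcbaaaB
  rot[12] = BcAbABAa$bCBbAcbaaaBC
  rot[13] = cAbABAa$bCBbAcbaaaBCB
  rot[14] = AbABAa$bCBbAcbaaaBCBc
  rot[15] = bABAa$bCBbAcbaaaBCBcA
  rot[16] = ABAa$bCBbAcbaaaBCBcAb
  rot[17] = BAa$bCBbAcbaaaBCBcAbA
  rot[18] = Aa$bCBbAcbaaaBCBcAbAB
  rot[19] = a$bCBbAcbaaaBCBcAbABA
  rot[20] = $bCBbAcbaaaBCBcAbABAa
Sorted (with $ < everything):
  sorted[0] = $bCBbAcbaaaBCBcAbABAa  (last char: 'a')
  sorted[1] = ABAa$bCBbAcbaaaBCBcAb  (last char: 'b')
  sorted[2] = Aa$bCBbAcbaaaBCBcAbAB  (last char: 'B')
  sorted[3] = AbABAa$bCBbAcbaaaBCBc  (last char: 'c')
  sorted[4] = AcbaaaBCBcAbABAa$bCBb  (last char: 'b')
  sorted[5] = BAa$bCBbAcbaaaBCBcAbA  (last char: 'A')
  sorted[6] = BCBcAbABAa$bCBbAcbaaa  (last char: 'a')
  sorted[7] = BbAcbaaaBCBcAbABAa$bC  (last char: 'C')
  sorted[8] = BcAbABAa$bCBbAcbaaaBC  (last char: 'C')
  sorted[9] = CBbAcbaaaBCBcAbABAa$b  (last char: 'b')
  sorted[10] = CBcAbABAa$bCBbAcbaaaB  (last char: 'B')
  sorted[11] = a$bCBbAcbaaaBCBcAbABA  (last char: 'A')
  sorted[12] = aBCBcAbABAa$bCBbAcbaa  (last char: 'a')
  sorted[13] = aaBCBcAbABAa$bCBbAcba  (last char: 'a')
  sorted[14] = aaaBCBcAbABAa$bCBbAcb  (last char: 'b')
  sorted[15] = bABAa$bCBbAcbaaaBCBcA  (last char: 'A')
  sorted[16] = bAcbaaaBCBcAbABAa$bCB  (last char: 'B')
  sorted[17] = bCBbAcbaaaBCBcAbABAa$  (last char: '$')
  sorted[18] = baaaBCBcAbABAa$bCBbAc  (last char: 'c')
  sorted[19] = cAbABAa$bCBbAcbaaaBCB  (last char: 'B')
  sorted[20] = cbaaaBCBcAbABAa$bCBbA  (last char: 'A')
Last column: abBcbAaCCbBAaabAB$cBA
Original string S is at sorted index 17

Answer: abBcbAaCCbBAaabAB$cBA
17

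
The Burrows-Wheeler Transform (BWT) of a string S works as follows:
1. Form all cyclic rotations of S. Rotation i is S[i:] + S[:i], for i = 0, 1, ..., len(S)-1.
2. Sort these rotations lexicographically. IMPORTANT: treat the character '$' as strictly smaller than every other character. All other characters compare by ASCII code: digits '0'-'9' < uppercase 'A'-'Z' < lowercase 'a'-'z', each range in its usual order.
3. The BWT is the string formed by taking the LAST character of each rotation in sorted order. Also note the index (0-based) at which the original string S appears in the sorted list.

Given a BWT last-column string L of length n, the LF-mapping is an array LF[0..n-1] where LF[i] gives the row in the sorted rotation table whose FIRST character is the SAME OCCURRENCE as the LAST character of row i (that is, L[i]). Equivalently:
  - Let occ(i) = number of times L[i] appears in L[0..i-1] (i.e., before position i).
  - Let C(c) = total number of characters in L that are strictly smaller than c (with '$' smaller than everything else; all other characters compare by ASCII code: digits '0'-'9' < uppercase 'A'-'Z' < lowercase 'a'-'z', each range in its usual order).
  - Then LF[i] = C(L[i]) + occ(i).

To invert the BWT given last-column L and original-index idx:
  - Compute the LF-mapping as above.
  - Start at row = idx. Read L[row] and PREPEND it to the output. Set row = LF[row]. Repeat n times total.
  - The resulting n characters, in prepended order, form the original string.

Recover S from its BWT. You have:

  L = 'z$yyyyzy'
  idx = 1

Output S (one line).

LF mapping: 6 0 1 2 3 4 7 5
Walk LF starting at row 1, prepending L[row]:
  step 1: row=1, L[1]='$', prepend. Next row=LF[1]=0
  step 2: row=0, L[0]='z', prepend. Next row=LF[0]=6
  step 3: row=6, L[6]='z', prepend. Next row=LF[6]=7
  step 4: row=7, L[7]='y', prepend. Next row=LF[7]=5
  step 5: row=5, L[5]='y', prepend. Next row=LF[5]=4
  step 6: row=4, L[4]='y', prepend. Next row=LF[4]=3
  step 7: row=3, L[3]='y', prepend. Next row=LF[3]=2
  step 8: row=2, L[2]='y', prepend. Next row=LF[2]=1
Reversed output: yyyyyzz$

Answer: yyyyyzz$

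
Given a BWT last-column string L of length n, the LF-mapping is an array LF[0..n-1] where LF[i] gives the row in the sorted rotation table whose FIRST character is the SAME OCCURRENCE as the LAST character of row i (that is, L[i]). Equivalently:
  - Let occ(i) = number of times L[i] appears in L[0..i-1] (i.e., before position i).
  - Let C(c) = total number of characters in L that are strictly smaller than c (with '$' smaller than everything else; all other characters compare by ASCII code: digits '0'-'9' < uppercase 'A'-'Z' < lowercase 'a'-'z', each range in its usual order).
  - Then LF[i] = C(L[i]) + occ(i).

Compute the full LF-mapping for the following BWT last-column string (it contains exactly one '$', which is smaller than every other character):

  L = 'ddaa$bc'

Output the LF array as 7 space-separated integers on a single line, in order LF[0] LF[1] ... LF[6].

Answer: 5 6 1 2 0 3 4

Derivation:
Char counts: '$':1, 'a':2, 'b':1, 'c':1, 'd':2
C (first-col start): C('$')=0, C('a')=1, C('b')=3, C('c')=4, C('d')=5
L[0]='d': occ=0, LF[0]=C('d')+0=5+0=5
L[1]='d': occ=1, LF[1]=C('d')+1=5+1=6
L[2]='a': occ=0, LF[2]=C('a')+0=1+0=1
L[3]='a': occ=1, LF[3]=C('a')+1=1+1=2
L[4]='$': occ=0, LF[4]=C('$')+0=0+0=0
L[5]='b': occ=0, LF[5]=C('b')+0=3+0=3
L[6]='c': occ=0, LF[6]=C('c')+0=4+0=4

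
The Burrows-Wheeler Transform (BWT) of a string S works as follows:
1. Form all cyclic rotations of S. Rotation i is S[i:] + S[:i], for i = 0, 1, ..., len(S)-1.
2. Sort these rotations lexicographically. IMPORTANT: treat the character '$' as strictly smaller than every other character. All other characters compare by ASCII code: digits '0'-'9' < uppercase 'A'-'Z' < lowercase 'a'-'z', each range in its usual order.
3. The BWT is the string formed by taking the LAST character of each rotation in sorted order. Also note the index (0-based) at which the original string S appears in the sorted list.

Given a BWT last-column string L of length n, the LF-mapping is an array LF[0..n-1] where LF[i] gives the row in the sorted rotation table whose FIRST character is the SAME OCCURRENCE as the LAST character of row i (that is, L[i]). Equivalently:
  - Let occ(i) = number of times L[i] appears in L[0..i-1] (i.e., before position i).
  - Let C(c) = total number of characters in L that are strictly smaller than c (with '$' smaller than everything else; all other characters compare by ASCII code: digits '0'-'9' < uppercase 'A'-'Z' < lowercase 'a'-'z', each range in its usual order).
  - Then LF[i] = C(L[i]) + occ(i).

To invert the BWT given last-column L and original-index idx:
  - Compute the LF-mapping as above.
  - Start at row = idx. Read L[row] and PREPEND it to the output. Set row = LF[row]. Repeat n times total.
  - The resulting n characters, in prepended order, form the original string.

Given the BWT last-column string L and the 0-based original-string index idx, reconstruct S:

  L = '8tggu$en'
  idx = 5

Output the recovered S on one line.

LF mapping: 1 6 3 4 7 0 2 5
Walk LF starting at row 5, prepending L[row]:
  step 1: row=5, L[5]='$', prepend. Next row=LF[5]=0
  step 2: row=0, L[0]='8', prepend. Next row=LF[0]=1
  step 3: row=1, L[1]='t', prepend. Next row=LF[1]=6
  step 4: row=6, L[6]='e', prepend. Next row=LF[6]=2
  step 5: row=2, L[2]='g', prepend. Next row=LF[2]=3
  step 6: row=3, L[3]='g', prepend. Next row=LF[3]=4
  step 7: row=4, L[4]='u', prepend. Next row=LF[4]=7
  step 8: row=7, L[7]='n', prepend. Next row=LF[7]=5
Reversed output: nugget8$

Answer: nugget8$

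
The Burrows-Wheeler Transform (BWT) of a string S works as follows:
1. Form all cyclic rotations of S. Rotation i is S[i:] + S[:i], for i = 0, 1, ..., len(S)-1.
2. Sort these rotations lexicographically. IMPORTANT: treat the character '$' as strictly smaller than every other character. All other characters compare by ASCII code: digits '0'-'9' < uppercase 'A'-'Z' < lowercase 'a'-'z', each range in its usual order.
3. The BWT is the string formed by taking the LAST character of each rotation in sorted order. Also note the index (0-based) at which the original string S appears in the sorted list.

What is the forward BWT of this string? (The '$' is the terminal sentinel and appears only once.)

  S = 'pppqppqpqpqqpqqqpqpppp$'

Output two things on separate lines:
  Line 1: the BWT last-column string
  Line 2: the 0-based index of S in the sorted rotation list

Answer: ppppq$pqqppqqqppqppqqpp
5

Derivation:
All 23 rotations (rotation i = S[i:]+S[:i]):
  rot[0] = pppqppqpqpqqpqqqpqpppp$
  rot[1] = ppqppqpqpqqpqqqpqpppp$p
  rot[2] = pqppqpqpqqpqqqpqpppp$pp
  rot[3] = qppqpqpqqpqqqpqpppp$ppp
  rot[4] = ppqpqpqqpqqqpqpppp$pppq
  rot[5] = pqpqpqqpqqqpqpppp$pppqp
  rot[6] = qpqpqqpqqqpqpppp$pppqpp
  rot[7] = pqpqqpqqqpqpppp$pppqppq
  rot[8] = qpqqpqqqpqpppp$pppqppqp
  rot[9] = pqqpqqqpqpppp$pppqppqpq
  rot[10] = qqpqqqpqpppp$pppqppqpqp
  rot[11] = qpqqqpqpppp$pppqppqpqpq
  rot[12] = pqqqpqpppp$pppqppqpqpqq
  rot[13] = qqqpqpppp$pppqppqpqpqqp
  rot[14] = qqpqpppp$pppqppqpqpqqpq
  rot[15] = qpqpppp$pppqppqpqpqqpqq
  rot[16] = pqpppp$pppqppqpqpqqpqqq
  rot[17] = qpppp$pppqppqpqpqqpqqqp
  rot[18] = pppp$pppqppqpqpqqpqqqpq
  rot[19] = ppp$pppqppqpqpqqpqqqpqp
  rot[20] = pp$pppqppqpqpqqpqqqpqpp
  rot[21] = p$pppqppqpqpqqpqqqpqppp
  rot[22] = $pppqppqpqpqqpqqqpqpppp
Sorted (with $ < everything):
  sorted[0] = $pppqppqpqpqqpqqqpqpppp  (last char: 'p')
  sorted[1] = p$pppqppqpqpqqpqqqpqppp  (last char: 'p')
  sorted[2] = pp$pppqppqpqpqqpqqqpqpp  (last char: 'p')
  sorted[3] = ppp$pppqppqpqpqqpqqqpqp  (last char: 'p')
  sorted[4] = pppp$pppqppqpqpqqpqqqpq  (last char: 'q')
  sorted[5] = pppqppqpqpqqpqqqpqpppp$  (last char: '$')
  sorted[6] = ppqppqpqpqqpqqqpqpppp$p  (last char: 'p')
  sorted[7] = ppqpqpqqpqqqpqpppp$pppq  (last char: 'q')
  sorted[8] = pqpppp$pppqppqpqpqqpqqq  (last char: 'q')
  sorted[9] = pqppqpqpqqpqqqpqpppp$pp  (last char: 'p')
  sorted[10] = pqpqpqqpqqqpqpppp$pppqp  (last char: 'p')
  sorted[11] = pqpqqpqqqpqpppp$pppqppq  (last char: 'q')
  sorted[12] = pqqpqqqpqpppp$pppqppqpq  (last char: 'q')
  sorted[13] = pqqqpqpppp$pppqppqpqpqq  (last char: 'q')
  sorted[14] = qpppp$pppqppqpqpqqpqqqp  (last char: 'p')
  sorted[15] = qppqpqpqqpqqqpqpppp$ppp  (last char: 'p')
  sorted[16] = qpqpppp$pppqppqpqpqqpqq  (last char: 'q')
  sorted[17] = qpqpqqpqqqpqpppp$pppqpp  (last char: 'p')
  sorted[18] = qpqqpqqqpqpppp$pppqppqp  (last char: 'p')
  sorted[19] = qpqqqpqpppp$pppqppqpqpq  (last char: 'q')
  sorted[20] = qqpqpppp$pppqppqpqpqqpq  (last char: 'q')
  sorted[21] = qqpqqqpqpppp$pppqppqpqp  (last char: 'p')
  sorted[22] = qqqpqpppp$pppqppqpqpqqp  (last char: 'p')
Last column: ppppq$pqqppqqqppqppqqpp
Original string S is at sorted index 5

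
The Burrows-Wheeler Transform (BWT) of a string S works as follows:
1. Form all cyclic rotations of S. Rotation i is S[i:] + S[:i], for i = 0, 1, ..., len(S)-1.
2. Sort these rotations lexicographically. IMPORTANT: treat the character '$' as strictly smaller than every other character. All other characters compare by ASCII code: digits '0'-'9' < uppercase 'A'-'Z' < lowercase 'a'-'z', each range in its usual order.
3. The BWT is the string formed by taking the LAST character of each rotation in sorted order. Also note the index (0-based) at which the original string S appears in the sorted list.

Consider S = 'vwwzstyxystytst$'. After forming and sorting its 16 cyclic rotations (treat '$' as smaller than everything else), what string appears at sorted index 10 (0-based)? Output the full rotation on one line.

Answer: wzstyxystytst$vw

Derivation:
All 16 rotations (rotation i = S[i:]+S[:i]):
  rot[0] = vwwzstyxystytst$
  rot[1] = wwzstyxystytst$v
  rot[2] = wzstyxystytst$vw
  rot[3] = zstyxystytst$vww
  rot[4] = styxystytst$vwwz
  rot[5] = tyxystytst$vwwzs
  rot[6] = yxystytst$vwwzst
  rot[7] = xystytst$vwwzsty
  rot[8] = ystytst$vwwzstyx
  rot[9] = stytst$vwwzstyxy
  rot[10] = tytst$vwwzstyxys
  rot[11] = ytst$vwwzstyxyst
  rot[12] = tst$vwwzstyxysty
  rot[13] = st$vwwzstyxystyt
  rot[14] = t$vwwzstyxystyts
  rot[15] = $vwwzstyxystytst
Sorted (with $ < everything):
  sorted[0] = $vwwzstyxystytst
  sorted[1] = st$vwwzstyxystyt
  sorted[2] = stytst$vwwzstyxy
  sorted[3] = styxystytst$vwwz
  sorted[4] = t$vwwzstyxystyts
  sorted[5] = tst$vwwzstyxysty
  sorted[6] = tytst$vwwzstyxys
  sorted[7] = tyxystytst$vwwzs
  sorted[8] = vwwzstyxystytst$
  sorted[9] = wwzstyxystytst$v
  sorted[10] = wzstyxystytst$vw
  sorted[11] = xystytst$vwwzsty
  sorted[12] = ystytst$vwwzstyx
  sorted[13] = ytst$vwwzstyxyst
  sorted[14] = yxystytst$vwwzst
  sorted[15] = zstyxystytst$vww
sorted[10] = wzstyxystytst$vw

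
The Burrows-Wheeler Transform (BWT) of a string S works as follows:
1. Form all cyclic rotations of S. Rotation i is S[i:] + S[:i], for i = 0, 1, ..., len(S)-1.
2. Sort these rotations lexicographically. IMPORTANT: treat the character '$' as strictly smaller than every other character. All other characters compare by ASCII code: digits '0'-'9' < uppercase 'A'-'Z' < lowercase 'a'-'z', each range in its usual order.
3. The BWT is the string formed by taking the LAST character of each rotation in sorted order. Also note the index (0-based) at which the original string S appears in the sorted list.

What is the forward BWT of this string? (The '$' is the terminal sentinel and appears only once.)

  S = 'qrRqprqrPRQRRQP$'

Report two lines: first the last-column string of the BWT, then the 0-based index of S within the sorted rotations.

Answer: PQrRRRPQrqRr$qqp
12

Derivation:
All 16 rotations (rotation i = S[i:]+S[:i]):
  rot[0] = qrRqprqrPRQRRQP$
  rot[1] = rRqprqrPRQRRQP$q
  rot[2] = RqprqrPRQRRQP$qr
  rot[3] = qprqrPRQRRQP$qrR
  rot[4] = prqrPRQRRQP$qrRq
  rot[5] = rqrPRQRRQP$qrRqp
  rot[6] = qrPRQRRQP$qrRqpr
  rot[7] = rPRQRRQP$qrRqprq
  rot[8] = PRQRRQP$qrRqprqr
  rot[9] = RQRRQP$qrRqprqrP
  rot[10] = QRRQP$qrRqprqrPR
  rot[11] = RRQP$qrRqprqrPRQ
  rot[12] = RQP$qrRqprqrPRQR
  rot[13] = QP$qrRqprqrPRQRR
  rot[14] = P$qrRqprqrPRQRRQ
  rot[15] = $qrRqprqrPRQRRQP
Sorted (with $ < everything):
  sorted[0] = $qrRqprqrPRQRRQP  (last char: 'P')
  sorted[1] = P$qrRqprqrPRQRRQ  (last char: 'Q')
  sorted[2] = PRQRRQP$qrRqprqr  (last char: 'r')
  sorted[3] = QP$qrRqprqrPRQRR  (last char: 'R')
  sorted[4] = QRRQP$qrRqprqrPR  (last char: 'R')
  sorted[5] = RQP$qrRqprqrPRQR  (last char: 'R')
  sorted[6] = RQRRQP$qrRqprqrP  (last char: 'P')
  sorted[7] = RRQP$qrRqprqrPRQ  (last char: 'Q')
  sorted[8] = RqprqrPRQRRQP$qr  (last char: 'r')
  sorted[9] = prqrPRQRRQP$qrRq  (last char: 'q')
  sorted[10] = qprqrPRQRRQP$qrR  (last char: 'R')
  sorted[11] = qrPRQRRQP$qrRqpr  (last char: 'r')
  sorted[12] = qrRqprqrPRQRRQP$  (last char: '$')
  sorted[13] = rPRQRRQP$qrRqprq  (last char: 'q')
  sorted[14] = rRqprqrPRQRRQP$q  (last char: 'q')
  sorted[15] = rqrPRQRRQP$qrRqp  (last char: 'p')
Last column: PQrRRRPQrqRr$qqp
Original string S is at sorted index 12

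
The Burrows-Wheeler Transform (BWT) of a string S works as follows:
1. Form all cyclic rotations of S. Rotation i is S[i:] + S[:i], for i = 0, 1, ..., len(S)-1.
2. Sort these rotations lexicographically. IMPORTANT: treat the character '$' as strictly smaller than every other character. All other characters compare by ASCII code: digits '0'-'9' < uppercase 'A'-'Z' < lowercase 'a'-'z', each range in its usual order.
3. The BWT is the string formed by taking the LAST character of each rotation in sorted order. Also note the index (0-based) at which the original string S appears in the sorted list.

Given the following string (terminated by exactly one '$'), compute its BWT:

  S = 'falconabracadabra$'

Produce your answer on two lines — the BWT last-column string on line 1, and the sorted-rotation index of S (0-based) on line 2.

Answer: ardnrcfaaala$aocbb
12

Derivation:
All 18 rotations (rotation i = S[i:]+S[:i]):
  rot[0] = falconabracadabra$
  rot[1] = alconabracadabra$f
  rot[2] = lconabracadabra$fa
  rot[3] = conabracadabra$fal
  rot[4] = onabracadabra$falc
  rot[5] = nabracadabra$falco
  rot[6] = abracadabra$falcon
  rot[7] = bracadabra$falcona
  rot[8] = racadabra$falconab
  rot[9] = acadabra$falconabr
  rot[10] = cadabra$falconabra
  rot[11] = adabra$falconabrac
  rot[12] = dabra$falconabraca
  rot[13] = abra$falconabracad
  rot[14] = bra$falconabracada
  rot[15] = ra$falconabracadab
  rot[16] = a$falconabracadabr
  rot[17] = $falconabracadabra
Sorted (with $ < everything):
  sorted[0] = $falconabracadabra  (last char: 'a')
  sorted[1] = a$falconabracadabr  (last char: 'r')
  sorted[2] = abra$falconabracad  (last char: 'd')
  sorted[3] = abracadabra$falcon  (last char: 'n')
  sorted[4] = acadabra$falconabr  (last char: 'r')
  sorted[5] = adabra$falconabrac  (last char: 'c')
  sorted[6] = alconabracadabra$f  (last char: 'f')
  sorted[7] = bra$falconabracada  (last char: 'a')
  sorted[8] = bracadabra$falcona  (last char: 'a')
  sorted[9] = cadabra$falconabra  (last char: 'a')
  sorted[10] = conabracadabra$fal  (last char: 'l')
  sorted[11] = dabra$falconabraca  (last char: 'a')
  sorted[12] = falconabracadabra$  (last char: '$')
  sorted[13] = lconabracadabra$fa  (last char: 'a')
  sorted[14] = nabracadabra$falco  (last char: 'o')
  sorted[15] = onabracadabra$falc  (last char: 'c')
  sorted[16] = ra$falconabracadab  (last char: 'b')
  sorted[17] = racadabra$falconab  (last char: 'b')
Last column: ardnrcfaaala$aocbb
Original string S is at sorted index 12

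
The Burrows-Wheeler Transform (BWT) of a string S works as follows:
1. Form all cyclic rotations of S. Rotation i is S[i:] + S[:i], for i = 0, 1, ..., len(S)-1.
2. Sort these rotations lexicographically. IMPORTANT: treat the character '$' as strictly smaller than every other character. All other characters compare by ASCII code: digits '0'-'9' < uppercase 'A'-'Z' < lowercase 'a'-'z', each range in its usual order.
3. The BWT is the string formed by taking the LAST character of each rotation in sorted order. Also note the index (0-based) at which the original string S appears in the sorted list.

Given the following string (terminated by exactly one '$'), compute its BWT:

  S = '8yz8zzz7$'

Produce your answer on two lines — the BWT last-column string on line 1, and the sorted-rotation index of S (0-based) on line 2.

Answer: 7z$z8zyz8
2

Derivation:
All 9 rotations (rotation i = S[i:]+S[:i]):
  rot[0] = 8yz8zzz7$
  rot[1] = yz8zzz7$8
  rot[2] = z8zzz7$8y
  rot[3] = 8zzz7$8yz
  rot[4] = zzz7$8yz8
  rot[5] = zz7$8yz8z
  rot[6] = z7$8yz8zz
  rot[7] = 7$8yz8zzz
  rot[8] = $8yz8zzz7
Sorted (with $ < everything):
  sorted[0] = $8yz8zzz7  (last char: '7')
  sorted[1] = 7$8yz8zzz  (last char: 'z')
  sorted[2] = 8yz8zzz7$  (last char: '$')
  sorted[3] = 8zzz7$8yz  (last char: 'z')
  sorted[4] = yz8zzz7$8  (last char: '8')
  sorted[5] = z7$8yz8zz  (last char: 'z')
  sorted[6] = z8zzz7$8y  (last char: 'y')
  sorted[7] = zz7$8yz8z  (last char: 'z')
  sorted[8] = zzz7$8yz8  (last char: '8')
Last column: 7z$z8zyz8
Original string S is at sorted index 2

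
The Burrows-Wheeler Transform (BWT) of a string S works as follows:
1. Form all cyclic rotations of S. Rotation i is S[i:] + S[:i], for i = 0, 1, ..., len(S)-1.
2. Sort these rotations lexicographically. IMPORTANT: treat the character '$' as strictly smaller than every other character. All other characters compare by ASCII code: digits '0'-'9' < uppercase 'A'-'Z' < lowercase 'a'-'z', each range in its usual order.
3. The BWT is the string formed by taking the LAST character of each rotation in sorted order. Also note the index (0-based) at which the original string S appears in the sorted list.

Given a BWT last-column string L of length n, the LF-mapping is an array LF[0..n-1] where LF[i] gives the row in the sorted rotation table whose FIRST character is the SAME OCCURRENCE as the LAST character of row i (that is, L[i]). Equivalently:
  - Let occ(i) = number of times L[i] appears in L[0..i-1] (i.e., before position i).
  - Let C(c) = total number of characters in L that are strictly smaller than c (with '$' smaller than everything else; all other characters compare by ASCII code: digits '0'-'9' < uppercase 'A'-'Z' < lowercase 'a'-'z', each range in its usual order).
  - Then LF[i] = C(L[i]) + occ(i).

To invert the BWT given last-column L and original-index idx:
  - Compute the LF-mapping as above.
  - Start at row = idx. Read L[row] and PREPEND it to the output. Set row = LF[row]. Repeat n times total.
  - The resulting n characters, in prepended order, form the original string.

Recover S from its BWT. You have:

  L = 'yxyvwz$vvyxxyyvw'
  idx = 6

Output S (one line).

LF mapping: 10 7 11 1 5 15 0 2 3 12 8 9 13 14 4 6
Walk LF starting at row 6, prepending L[row]:
  step 1: row=6, L[6]='$', prepend. Next row=LF[6]=0
  step 2: row=0, L[0]='y', prepend. Next row=LF[0]=10
  step 3: row=10, L[10]='x', prepend. Next row=LF[10]=8
  step 4: row=8, L[8]='v', prepend. Next row=LF[8]=3
  step 5: row=3, L[3]='v', prepend. Next row=LF[3]=1
  step 6: row=1, L[1]='x', prepend. Next row=LF[1]=7
  step 7: row=7, L[7]='v', prepend. Next row=LF[7]=2
  step 8: row=2, L[2]='y', prepend. Next row=LF[2]=11
  step 9: row=11, L[11]='x', prepend. Next row=LF[11]=9
  step 10: row=9, L[9]='y', prepend. Next row=LF[9]=12
  step 11: row=12, L[12]='y', prepend. Next row=LF[12]=13
  step 12: row=13, L[13]='y', prepend. Next row=LF[13]=14
  step 13: row=14, L[14]='v', prepend. Next row=LF[14]=4
  step 14: row=4, L[4]='w', prepend. Next row=LF[4]=5
  step 15: row=5, L[5]='z', prepend. Next row=LF[5]=15
  step 16: row=15, L[15]='w', prepend. Next row=LF[15]=6
Reversed output: wzwvyyyxyvxvvxy$

Answer: wzwvyyyxyvxvvxy$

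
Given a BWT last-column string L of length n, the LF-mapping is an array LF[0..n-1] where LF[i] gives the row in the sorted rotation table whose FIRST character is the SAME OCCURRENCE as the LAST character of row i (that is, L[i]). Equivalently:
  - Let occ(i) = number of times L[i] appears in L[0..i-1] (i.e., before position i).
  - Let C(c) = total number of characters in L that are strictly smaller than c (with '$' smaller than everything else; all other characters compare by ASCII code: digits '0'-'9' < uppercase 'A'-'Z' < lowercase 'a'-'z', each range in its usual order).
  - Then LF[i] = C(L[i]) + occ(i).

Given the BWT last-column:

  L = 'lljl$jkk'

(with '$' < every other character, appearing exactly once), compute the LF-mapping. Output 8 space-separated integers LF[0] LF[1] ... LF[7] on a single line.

Answer: 5 6 1 7 0 2 3 4

Derivation:
Char counts: '$':1, 'j':2, 'k':2, 'l':3
C (first-col start): C('$')=0, C('j')=1, C('k')=3, C('l')=5
L[0]='l': occ=0, LF[0]=C('l')+0=5+0=5
L[1]='l': occ=1, LF[1]=C('l')+1=5+1=6
L[2]='j': occ=0, LF[2]=C('j')+0=1+0=1
L[3]='l': occ=2, LF[3]=C('l')+2=5+2=7
L[4]='$': occ=0, LF[4]=C('$')+0=0+0=0
L[5]='j': occ=1, LF[5]=C('j')+1=1+1=2
L[6]='k': occ=0, LF[6]=C('k')+0=3+0=3
L[7]='k': occ=1, LF[7]=C('k')+1=3+1=4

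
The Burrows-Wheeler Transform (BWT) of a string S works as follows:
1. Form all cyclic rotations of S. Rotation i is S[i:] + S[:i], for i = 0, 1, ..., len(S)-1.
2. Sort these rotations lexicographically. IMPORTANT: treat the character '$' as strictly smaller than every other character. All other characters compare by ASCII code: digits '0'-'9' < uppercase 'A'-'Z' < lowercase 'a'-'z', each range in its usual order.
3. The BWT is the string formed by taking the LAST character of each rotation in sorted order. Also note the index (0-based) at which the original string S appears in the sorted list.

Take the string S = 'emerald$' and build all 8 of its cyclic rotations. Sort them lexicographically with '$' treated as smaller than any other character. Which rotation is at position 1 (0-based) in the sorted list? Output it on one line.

All 8 rotations (rotation i = S[i:]+S[:i]):
  rot[0] = emerald$
  rot[1] = merald$e
  rot[2] = erald$em
  rot[3] = rald$eme
  rot[4] = ald$emer
  rot[5] = ld$emera
  rot[6] = d$emeral
  rot[7] = $emerald
Sorted (with $ < everything):
  sorted[0] = $emerald
  sorted[1] = ald$emer
  sorted[2] = d$emeral
  sorted[3] = emerald$
  sorted[4] = erald$em
  sorted[5] = ld$emera
  sorted[6] = merald$e
  sorted[7] = rald$eme
sorted[1] = ald$emer

Answer: ald$emer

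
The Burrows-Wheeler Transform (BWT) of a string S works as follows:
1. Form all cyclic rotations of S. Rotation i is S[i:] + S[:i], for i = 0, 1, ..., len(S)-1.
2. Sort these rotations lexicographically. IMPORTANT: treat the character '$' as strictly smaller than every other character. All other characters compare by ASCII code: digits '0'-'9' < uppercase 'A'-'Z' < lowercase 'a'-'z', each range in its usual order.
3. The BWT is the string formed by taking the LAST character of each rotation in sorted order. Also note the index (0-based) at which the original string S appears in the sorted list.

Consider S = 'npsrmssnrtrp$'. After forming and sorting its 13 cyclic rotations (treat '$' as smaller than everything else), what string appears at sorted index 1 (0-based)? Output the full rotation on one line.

All 13 rotations (rotation i = S[i:]+S[:i]):
  rot[0] = npsrmssnrtrp$
  rot[1] = psrmssnrtrp$n
  rot[2] = srmssnrtrp$np
  rot[3] = rmssnrtrp$nps
  rot[4] = mssnrtrp$npsr
  rot[5] = ssnrtrp$npsrm
  rot[6] = snrtrp$npsrms
  rot[7] = nrtrp$npsrmss
  rot[8] = rtrp$npsrmssn
  rot[9] = trp$npsrmssnr
  rot[10] = rp$npsrmssnrt
  rot[11] = p$npsrmssnrtr
  rot[12] = $npsrmssnrtrp
Sorted (with $ < everything):
  sorted[0] = $npsrmssnrtrp
  sorted[1] = mssnrtrp$npsr
  sorted[2] = npsrmssnrtrp$
  sorted[3] = nrtrp$npsrmss
  sorted[4] = p$npsrmssnrtr
  sorted[5] = psrmssnrtrp$n
  sorted[6] = rmssnrtrp$nps
  sorted[7] = rp$npsrmssnrt
  sorted[8] = rtrp$npsrmssn
  sorted[9] = snrtrp$npsrms
  sorted[10] = srmssnrtrp$np
  sorted[11] = ssnrtrp$npsrm
  sorted[12] = trp$npsrmssnr
sorted[1] = mssnrtrp$npsr

Answer: mssnrtrp$npsr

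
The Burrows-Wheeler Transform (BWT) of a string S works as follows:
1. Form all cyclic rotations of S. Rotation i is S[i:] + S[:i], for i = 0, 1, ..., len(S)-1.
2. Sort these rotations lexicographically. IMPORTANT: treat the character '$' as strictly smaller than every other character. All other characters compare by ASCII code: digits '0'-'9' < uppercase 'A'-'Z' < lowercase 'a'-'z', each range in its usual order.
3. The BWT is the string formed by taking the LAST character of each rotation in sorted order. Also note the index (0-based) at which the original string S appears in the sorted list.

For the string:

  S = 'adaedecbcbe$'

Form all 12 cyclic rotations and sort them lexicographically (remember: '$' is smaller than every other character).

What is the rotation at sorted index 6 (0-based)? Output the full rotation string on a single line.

Answer: cbe$adaedecb

Derivation:
All 12 rotations (rotation i = S[i:]+S[:i]):
  rot[0] = adaedecbcbe$
  rot[1] = daedecbcbe$a
  rot[2] = aedecbcbe$ad
  rot[3] = edecbcbe$ada
  rot[4] = decbcbe$adae
  rot[5] = ecbcbe$adaed
  rot[6] = cbcbe$adaede
  rot[7] = bcbe$adaedec
  rot[8] = cbe$adaedecb
  rot[9] = be$adaedecbc
  rot[10] = e$adaedecbcb
  rot[11] = $adaedecbcbe
Sorted (with $ < everything):
  sorted[0] = $adaedecbcbe
  sorted[1] = adaedecbcbe$
  sorted[2] = aedecbcbe$ad
  sorted[3] = bcbe$adaedec
  sorted[4] = be$adaedecbc
  sorted[5] = cbcbe$adaede
  sorted[6] = cbe$adaedecb
  sorted[7] = daedecbcbe$a
  sorted[8] = decbcbe$adae
  sorted[9] = e$adaedecbcb
  sorted[10] = ecbcbe$adaed
  sorted[11] = edecbcbe$ada
sorted[6] = cbe$adaedecb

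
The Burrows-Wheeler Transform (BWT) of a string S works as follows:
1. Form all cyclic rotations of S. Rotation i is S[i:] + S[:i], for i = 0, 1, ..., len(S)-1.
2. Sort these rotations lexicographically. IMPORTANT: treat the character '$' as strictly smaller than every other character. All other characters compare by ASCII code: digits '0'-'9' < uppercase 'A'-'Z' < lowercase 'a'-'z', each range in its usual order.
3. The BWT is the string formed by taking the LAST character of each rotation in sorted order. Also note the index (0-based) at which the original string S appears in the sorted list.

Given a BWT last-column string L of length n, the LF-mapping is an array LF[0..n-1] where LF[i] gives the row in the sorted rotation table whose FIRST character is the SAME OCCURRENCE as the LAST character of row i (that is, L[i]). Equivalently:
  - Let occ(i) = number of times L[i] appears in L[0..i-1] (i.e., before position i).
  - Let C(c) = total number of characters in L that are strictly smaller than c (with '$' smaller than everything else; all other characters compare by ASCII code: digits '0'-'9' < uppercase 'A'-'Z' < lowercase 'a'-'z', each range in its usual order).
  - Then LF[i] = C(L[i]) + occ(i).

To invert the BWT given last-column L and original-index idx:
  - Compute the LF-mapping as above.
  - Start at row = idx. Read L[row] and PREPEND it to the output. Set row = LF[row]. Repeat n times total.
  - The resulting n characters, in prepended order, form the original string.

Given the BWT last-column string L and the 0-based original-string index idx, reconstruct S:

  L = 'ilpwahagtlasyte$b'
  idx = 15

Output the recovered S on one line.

Answer: wallabyspaghetti$

Derivation:
LF mapping: 8 9 11 15 1 7 2 6 13 10 3 12 16 14 5 0 4
Walk LF starting at row 15, prepending L[row]:
  step 1: row=15, L[15]='$', prepend. Next row=LF[15]=0
  step 2: row=0, L[0]='i', prepend. Next row=LF[0]=8
  step 3: row=8, L[8]='t', prepend. Next row=LF[8]=13
  step 4: row=13, L[13]='t', prepend. Next row=LF[13]=14
  step 5: row=14, L[14]='e', prepend. Next row=LF[14]=5
  step 6: row=5, L[5]='h', prepend. Next row=LF[5]=7
  step 7: row=7, L[7]='g', prepend. Next row=LF[7]=6
  step 8: row=6, L[6]='a', prepend. Next row=LF[6]=2
  step 9: row=2, L[2]='p', prepend. Next row=LF[2]=11
  step 10: row=11, L[11]='s', prepend. Next row=LF[11]=12
  step 11: row=12, L[12]='y', prepend. Next row=LF[12]=16
  step 12: row=16, L[16]='b', prepend. Next row=LF[16]=4
  step 13: row=4, L[4]='a', prepend. Next row=LF[4]=1
  step 14: row=1, L[1]='l', prepend. Next row=LF[1]=9
  step 15: row=9, L[9]='l', prepend. Next row=LF[9]=10
  step 16: row=10, L[10]='a', prepend. Next row=LF[10]=3
  step 17: row=3, L[3]='w', prepend. Next row=LF[3]=15
Reversed output: wallabyspaghetti$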